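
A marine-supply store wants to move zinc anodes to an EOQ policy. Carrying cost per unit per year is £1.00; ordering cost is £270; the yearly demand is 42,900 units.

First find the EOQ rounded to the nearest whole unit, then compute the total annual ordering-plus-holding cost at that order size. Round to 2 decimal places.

£4,813.11

Optimal lot size Q* = (2 × 42,900 × £270 / £1)^½ ≈ 4,813.11 → Q = 4,813 units
Ordering: D/Q × S = 42,900/4,813 × £270 = £2,406.61
Holding:  Q/2 × H = 4,813/2 × £1 = £2,406.50
Total = £2,406.61 + £2,406.50 = £4,813.11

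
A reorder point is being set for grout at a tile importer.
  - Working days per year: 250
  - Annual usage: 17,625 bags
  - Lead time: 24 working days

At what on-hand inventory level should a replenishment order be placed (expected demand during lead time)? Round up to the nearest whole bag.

Daily demand d = 17,625 / 250 = 70.500 bags/day
Demand during lead time = 70.500 × 24 = 1,692.00
Reorder point = 1,692.00 → round up

1,692 bags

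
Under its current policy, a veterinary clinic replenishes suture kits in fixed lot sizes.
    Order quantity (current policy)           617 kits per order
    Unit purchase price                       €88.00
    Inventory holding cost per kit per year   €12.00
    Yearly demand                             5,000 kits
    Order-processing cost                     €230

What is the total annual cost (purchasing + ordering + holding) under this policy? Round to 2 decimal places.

€445,565.86

Orders/yr = 5,000/617 = 8.104; ordering cost = 8.104 × €230 = €1,863.86
Average inventory = 617/2 = 308.5; holding cost = 308.5 × €12 = €3,702.00
Purchase cost = D·C = 5,000 × 88 = €440,000.00
Total = €1,863.86 + €3,702.00 + €440,000.00 = €445,565.86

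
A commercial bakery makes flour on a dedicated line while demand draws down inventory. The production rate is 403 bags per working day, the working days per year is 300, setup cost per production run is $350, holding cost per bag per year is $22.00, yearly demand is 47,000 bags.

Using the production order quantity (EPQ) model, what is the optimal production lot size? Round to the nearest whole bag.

d = 47,000/300 = 156.6667 bags/day;  effective holding cost H(1 − d/p) = 22·(1 − 156.6667/403) = 13.44748
Q* = √(2DS / H_eff) = √(2·47,000·350 / 13.44748) ≈ 1,564.15

1,564 bags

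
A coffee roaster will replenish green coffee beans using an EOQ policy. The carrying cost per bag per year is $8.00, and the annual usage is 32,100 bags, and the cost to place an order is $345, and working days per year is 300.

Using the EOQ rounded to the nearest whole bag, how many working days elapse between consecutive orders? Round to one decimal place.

2DS/H = 2·32,100·345/8 = 2,768,625.00
EOQ = √2,768,625.00 ≈ 1,663.92 → Q = 1,664 bags
T = Q/D × 300 days = 1,664/32,100 × 300 = 15.551 days

15.6 days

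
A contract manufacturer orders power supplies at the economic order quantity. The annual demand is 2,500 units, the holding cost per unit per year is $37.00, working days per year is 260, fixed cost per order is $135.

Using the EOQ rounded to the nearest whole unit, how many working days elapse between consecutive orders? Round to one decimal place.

EOQ = √(2DS/H) = √(2 × 2,500 × 135 / 37)
    = √(18,243.24) ≈ 135.07 → Q = 135 units
Days between orders = 260 / (D/Q) = 260 / 18.519 ≈ 14.040

14.0 days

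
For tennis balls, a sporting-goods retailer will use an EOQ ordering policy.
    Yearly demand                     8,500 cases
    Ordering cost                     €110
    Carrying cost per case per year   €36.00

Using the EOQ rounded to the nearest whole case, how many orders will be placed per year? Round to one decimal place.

37.3 orders per year

Q* = √(2·D·S / H) = √(2·8,500·110 / 36) = √51,944.4 ≈ 227.91 → Q = 228
N = D/Q = 8,500/228 ≈ 37.281 orders/yr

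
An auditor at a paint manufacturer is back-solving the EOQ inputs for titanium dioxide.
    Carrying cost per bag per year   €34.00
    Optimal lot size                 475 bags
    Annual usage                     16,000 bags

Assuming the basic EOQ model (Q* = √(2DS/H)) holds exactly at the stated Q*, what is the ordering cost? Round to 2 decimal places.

EOQ relation: Q² = 2DS/H, so rearrange for the unknown.
S = Q²H / (2D) = 475² × 34 / (2 × 16,000) = 239.7266

€239.73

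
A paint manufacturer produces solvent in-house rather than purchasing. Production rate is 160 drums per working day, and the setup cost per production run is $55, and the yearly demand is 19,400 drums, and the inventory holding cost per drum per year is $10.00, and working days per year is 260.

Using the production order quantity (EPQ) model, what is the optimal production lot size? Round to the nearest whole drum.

d = 19,400/260 = 74.6154 drums/day;  effective holding cost H(1 − d/p) = 10·(1 − 74.6154/160) = 5.33654
Q* = √(2DS / H_eff) = √(2·19,400·55 / 5.33654) ≈ 632.36

632 drums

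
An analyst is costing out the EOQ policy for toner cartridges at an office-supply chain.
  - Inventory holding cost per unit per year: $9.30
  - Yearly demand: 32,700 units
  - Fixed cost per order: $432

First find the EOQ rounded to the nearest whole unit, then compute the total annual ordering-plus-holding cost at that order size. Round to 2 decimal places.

EOQ = √(2DS/H) = √(2 × 32,700 × 432 / 9.3)
    = √(3,037,935.48) ≈ 1,742.97 → Q = 1,743 units
Annual ordering cost = (D/Q)·S = (32,700/1,743) × 432 = $8,104.65
Annual holding cost  = (Q/2)·H = (1,743/2) × 9.3 = $8,104.95
Total = $8,104.65 + $8,104.95 = $16,209.60

$16,209.60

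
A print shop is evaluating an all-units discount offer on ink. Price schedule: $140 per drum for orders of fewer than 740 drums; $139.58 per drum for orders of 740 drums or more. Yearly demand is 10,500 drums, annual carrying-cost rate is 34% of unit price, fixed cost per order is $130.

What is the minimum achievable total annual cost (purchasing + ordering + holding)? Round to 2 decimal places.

$1,481,399.47

H₁ = 34%×$140 = $47.6000;  H₂ = 34%×$139.58 = $47.4572
EOQ₁ = √(2×10,500×130/47.6000) = 239.48  (< 740, feasible at tier 1)
EOQ₂ = √(2×10,500×130/47.4572) = 239.84  (< 740 → use Q = 740 at tier-2 price)
TC(tier 1 (EOQ₁), Q≈239.5) = $1,481,399.47
TC(tier 2, Q≈740.0) = $1,484,993.76
Minimum at tier 1 (EOQ₁): $1,481,399.47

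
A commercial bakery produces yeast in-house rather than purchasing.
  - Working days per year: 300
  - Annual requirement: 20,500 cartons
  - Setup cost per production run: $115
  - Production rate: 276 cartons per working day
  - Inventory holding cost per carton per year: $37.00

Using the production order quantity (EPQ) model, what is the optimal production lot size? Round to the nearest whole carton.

412 cartons

d = 20,500/300 = 68.3333 cartons/day;  effective holding cost H(1 − d/p) = 37·(1 − 68.3333/276) = 27.83937
Q* = √(2DS / H_eff) = √(2·20,500·115 / 27.83937) ≈ 411.54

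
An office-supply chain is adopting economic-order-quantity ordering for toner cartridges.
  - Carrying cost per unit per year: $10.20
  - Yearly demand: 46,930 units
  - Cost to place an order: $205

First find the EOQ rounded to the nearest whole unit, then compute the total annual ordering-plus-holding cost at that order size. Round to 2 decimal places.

Optimal lot size Q* = (2 × 46,930 × $205 / $10.2)^½ ≈ 1,373.46 → Q = 1,373 units
Orders/yr = 46,930/1,373 = 34.181; ordering cost = 34.181 × $205 = $7,007.03
Average inventory = 1,373/2 = 686.5; holding cost = 686.5 × $10.2 = $7,002.30
Total = $7,007.03 + $7,002.30 = $14,009.33

$14,009.33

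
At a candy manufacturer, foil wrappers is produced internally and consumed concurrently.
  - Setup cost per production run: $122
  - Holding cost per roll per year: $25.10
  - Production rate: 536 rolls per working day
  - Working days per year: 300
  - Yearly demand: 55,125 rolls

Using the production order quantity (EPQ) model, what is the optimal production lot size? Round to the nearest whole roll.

Daily demand d = 55,125/300 = 183.750; p = 536; 1 − d/p = 0.65718
EPQ = √(2DS / (H(1 − d/p)))
    = √(2 × 55,125 × 122 / (25.1 × 0.65718)) ≈ 903.00

903 rolls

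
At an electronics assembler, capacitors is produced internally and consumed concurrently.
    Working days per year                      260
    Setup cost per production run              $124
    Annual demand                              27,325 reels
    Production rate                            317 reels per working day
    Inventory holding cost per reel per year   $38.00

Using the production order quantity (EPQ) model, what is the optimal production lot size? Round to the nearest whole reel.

d = 27,325/260 = 105.0962 reels/day;  effective holding cost H(1 − d/p) = 38·(1 − 105.0962/317) = 25.40172
Q* = √(2DS / H_eff) = √(2·27,325·124 / 25.40172) ≈ 516.50

517 reels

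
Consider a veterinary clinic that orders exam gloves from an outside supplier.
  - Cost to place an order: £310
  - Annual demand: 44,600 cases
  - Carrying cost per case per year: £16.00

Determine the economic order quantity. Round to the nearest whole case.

EOQ = √(2DS/H) = √(2 × 44,600 × 310 / 16)
    = √(1,728,250.00) ≈ 1,314.63

1,315 cases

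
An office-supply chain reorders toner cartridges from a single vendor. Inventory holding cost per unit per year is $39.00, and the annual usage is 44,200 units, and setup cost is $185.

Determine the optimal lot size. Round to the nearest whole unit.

Optimal lot size Q* = (2 × 44,200 × $185 / $39)^½ ≈ 647.56

648 units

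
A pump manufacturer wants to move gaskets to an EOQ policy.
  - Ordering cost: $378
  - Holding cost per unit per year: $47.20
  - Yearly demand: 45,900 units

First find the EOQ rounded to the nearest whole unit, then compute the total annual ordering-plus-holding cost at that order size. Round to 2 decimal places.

$40,470.47

Q* = √(2·D·S / H) = √(2·45,900·378 / 47.2) = √735,178.0 ≈ 857.43 → Q = 857 units
Annual ordering cost = (D/Q)·S = (45,900/857) × 378 = $20,245.27
Annual holding cost  = (Q/2)·H = (857/2) × 47.2 = $20,225.20
Total = $20,245.27 + $20,225.20 = $40,470.47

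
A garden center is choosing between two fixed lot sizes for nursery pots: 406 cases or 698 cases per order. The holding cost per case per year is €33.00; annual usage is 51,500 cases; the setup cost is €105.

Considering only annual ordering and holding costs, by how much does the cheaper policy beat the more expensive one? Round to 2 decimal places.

€753.83

Annual cost at Q: ordering D·S/Q plus holding Q·H/2.
TC(406) = (51,500/406)×105 + (406/2)×33 = €20,017.97
TC(698) = (51,500/698)×105 + (698/2)×33 = €19,264.13
Lots of 698 are cheaper by €753.83.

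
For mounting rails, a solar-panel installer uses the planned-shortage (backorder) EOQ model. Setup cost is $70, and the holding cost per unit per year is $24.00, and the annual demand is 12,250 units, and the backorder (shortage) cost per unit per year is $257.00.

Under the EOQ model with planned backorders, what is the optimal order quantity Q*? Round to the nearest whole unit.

Basic EOQ = √(2·12,250·70/24) = 267.317
Backorder adjustment √((H+b)/b) = √((24+257)/257) = 1.0457
Q* = 267.317 × 1.0457 ≈ 279.52

280 units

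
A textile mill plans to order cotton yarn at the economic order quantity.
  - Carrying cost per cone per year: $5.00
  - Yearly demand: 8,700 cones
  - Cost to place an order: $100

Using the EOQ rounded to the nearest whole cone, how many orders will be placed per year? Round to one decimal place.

2DS/H = 2·8,700·100/5 = 348,000.00
EOQ = √348,000.00 ≈ 589.92 → Q = 590
Orders per year = D/Q = 8,700 / 590 = 14.746

14.7 orders per year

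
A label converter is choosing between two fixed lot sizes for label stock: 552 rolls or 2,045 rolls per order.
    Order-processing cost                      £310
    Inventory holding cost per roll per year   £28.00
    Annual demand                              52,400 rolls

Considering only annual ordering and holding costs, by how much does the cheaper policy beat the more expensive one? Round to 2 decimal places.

£582.26

Annual cost at Q: ordering D·S/Q plus holding Q·H/2.
TC(552) = (52,400/552)×310 + (552/2)×28 = £37,155.54
TC(2,045) = (52,400/2,045)×310 + (2,045/2)×28 = £36,573.28
Lots of 2,045 are cheaper by £582.26.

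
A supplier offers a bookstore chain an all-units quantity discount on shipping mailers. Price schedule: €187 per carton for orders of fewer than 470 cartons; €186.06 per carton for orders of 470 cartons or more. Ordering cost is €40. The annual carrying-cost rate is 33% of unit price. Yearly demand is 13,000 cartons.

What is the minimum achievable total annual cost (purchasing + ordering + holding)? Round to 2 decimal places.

€2,434,315.34

H₁ = 33%×€187 = €61.7100;  H₂ = 33%×€186.06 = €61.3998
EOQ₁ = √(2×13,000×40/61.7100) = 129.82  (< 470, feasible at tier 1)
EOQ₂ = √(2×13,000×40/61.3998) = 130.15  (< 470 → use Q = 470 at tier-2 price)
TC(tier 1 (EOQ₁), Q≈129.8) = €2,439,011.14
TC(tier 2, Q≈470.0) = €2,434,315.34
Minimum at tier 2: €2,434,315.34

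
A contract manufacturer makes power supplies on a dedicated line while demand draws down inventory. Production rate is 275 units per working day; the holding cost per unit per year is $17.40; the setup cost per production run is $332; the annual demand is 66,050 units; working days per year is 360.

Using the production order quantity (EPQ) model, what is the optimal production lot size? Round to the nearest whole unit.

d = 66,050/360 = 183.4722 units/day;  effective holding cost H(1 − d/p) = 17.4·(1 − 183.4722/275) = 5.79121
Q* = √(2DS / H_eff) = √(2·66,050·332 / 5.79121) ≈ 2,751.92

2,752 units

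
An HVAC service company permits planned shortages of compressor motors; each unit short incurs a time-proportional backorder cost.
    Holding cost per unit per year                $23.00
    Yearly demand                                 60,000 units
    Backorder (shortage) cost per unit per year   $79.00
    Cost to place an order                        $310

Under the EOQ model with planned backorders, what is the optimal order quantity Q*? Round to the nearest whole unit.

Basic EOQ = √(2·60,000·310/23) = 1,271.767
Backorder adjustment √((H+b)/b) = √((23+79)/79) = 1.1363
Q* = 1,271.767 × 1.1363 ≈ 1,445.09

1,445 units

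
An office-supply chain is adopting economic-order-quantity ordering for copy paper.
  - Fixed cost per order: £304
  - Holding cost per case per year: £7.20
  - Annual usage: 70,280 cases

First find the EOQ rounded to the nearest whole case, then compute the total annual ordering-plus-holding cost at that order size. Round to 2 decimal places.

Q* = √(2·D·S / H) = √(2·70,280·304 / 7.2) = √5,934,755.6 ≈ 2,436.14 → Q = 2,436 cases
Ordering: D/Q × S = 70,280/2,436 × £304 = £8,770.57
Holding:  Q/2 × H = 2,436/2 × £7.2 = £8,769.60
Total = £8,770.57 + £8,769.60 = £17,540.17

£17,540.17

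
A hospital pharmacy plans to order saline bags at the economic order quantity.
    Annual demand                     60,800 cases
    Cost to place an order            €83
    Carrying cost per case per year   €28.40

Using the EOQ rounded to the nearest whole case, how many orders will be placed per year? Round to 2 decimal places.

102.01 orders per year

EOQ = √(2DS/H) = √(2 × 60,800 × 83 / 28.4)
    = √(355,380.28) ≈ 596.14 → Q = 596
N = D/Q = 60,800/596 ≈ 102.013 orders/yr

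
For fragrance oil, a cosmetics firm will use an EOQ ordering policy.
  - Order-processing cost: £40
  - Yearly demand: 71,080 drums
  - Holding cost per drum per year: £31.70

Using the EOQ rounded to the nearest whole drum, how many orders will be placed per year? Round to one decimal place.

167.6 orders per year

EOQ = √(2DS/H) = √(2 × 71,080 × 40 / 31.7)
    = √(179,381.70) ≈ 423.53 → Q = 424
Orders per year = D/Q = 71,080 / 424 = 167.642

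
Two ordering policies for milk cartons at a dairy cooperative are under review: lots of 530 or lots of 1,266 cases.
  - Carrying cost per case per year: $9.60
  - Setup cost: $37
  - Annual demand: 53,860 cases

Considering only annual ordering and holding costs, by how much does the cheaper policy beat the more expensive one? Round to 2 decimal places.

$1,346.87

For each Q, cost = (D/Q)·S + (Q/2)·H.
TC(530) = (53,860/530)×37 + (530/2)×9.6 = $6,304.04
TC(1,266) = (53,860/1,266)×37 + (1,266/2)×9.6 = $7,650.91
Cheaper: Q = 530.  Difference = $1,346.87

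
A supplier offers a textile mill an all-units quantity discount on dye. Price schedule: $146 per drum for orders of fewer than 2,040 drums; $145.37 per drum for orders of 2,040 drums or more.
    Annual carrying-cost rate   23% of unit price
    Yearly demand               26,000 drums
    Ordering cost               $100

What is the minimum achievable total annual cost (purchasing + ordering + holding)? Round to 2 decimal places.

$3,809,214.23

H₁ = 23%×$146 = $33.5800;  H₂ = 23%×$145.37 = $33.4351
EOQ₁ = √(2×26,000×100/33.5800) = 393.52  (< 2,040, feasible at tier 1)
EOQ₂ = √(2×26,000×100/33.4351) = 394.37  (< 2,040 → use Q = 2,040 at tier-2 price)
TC(tier 1 (EOQ₁), Q≈393.5) = $3,809,214.23
TC(tier 2, Q≈2,040.0) = $3,814,998.31
Minimum at tier 1 (EOQ₁): $3,809,214.23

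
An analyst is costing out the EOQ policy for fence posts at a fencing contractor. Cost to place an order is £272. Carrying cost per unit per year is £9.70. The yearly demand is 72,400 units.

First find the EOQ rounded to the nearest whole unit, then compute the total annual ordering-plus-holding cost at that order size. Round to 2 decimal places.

£19,545.85

Q* = √(2·D·S / H) = √(2·72,400·272 / 9.7) = √4,060,371.1 ≈ 2,015.04 → Q = 2,015 units
Ordering: D/Q × S = 72,400/2,015 × £272 = £9,773.10
Holding:  Q/2 × H = 2,015/2 × £9.7 = £9,772.75
Total = £9,773.10 + £9,772.75 = £19,545.85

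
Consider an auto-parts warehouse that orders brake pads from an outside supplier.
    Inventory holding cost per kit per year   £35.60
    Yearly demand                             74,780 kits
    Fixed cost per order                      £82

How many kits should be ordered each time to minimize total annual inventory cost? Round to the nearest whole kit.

Q* = √(2·D·S / H) = √(2·74,780·82 / 35.6) = √344,492.1 ≈ 586.93

587 kits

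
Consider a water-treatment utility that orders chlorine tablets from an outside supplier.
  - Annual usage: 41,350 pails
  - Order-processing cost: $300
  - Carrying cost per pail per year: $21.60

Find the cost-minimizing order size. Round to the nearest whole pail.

1,072 pails

2DS/H = 2·41,350·300/21.6 = 1,148,611.11
EOQ = √1,148,611.11 ≈ 1,071.73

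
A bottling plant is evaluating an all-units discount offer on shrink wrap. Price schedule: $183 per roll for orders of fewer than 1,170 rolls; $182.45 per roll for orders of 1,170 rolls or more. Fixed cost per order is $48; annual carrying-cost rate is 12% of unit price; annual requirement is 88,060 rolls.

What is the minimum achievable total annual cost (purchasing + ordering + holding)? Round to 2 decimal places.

H₁ = 12%×$183 = $21.9600;  H₂ = 12%×$182.45 = $21.8940
EOQ₁ = √(2×88,060×48/21.9600) = 620.45  (< 1,170, feasible at tier 1)
EOQ₂ = √(2×88,060×48/21.8940) = 621.39  (< 1,170 → use Q = 1,170 at tier-2 price)
TC(tier 1 (EOQ₁), Q≈620.5) = $16,128,605.14
TC(tier 2, Q≈1,170.0) = $16,082,967.71
Minimum at tier 2: $16,082,967.71

$16,082,967.71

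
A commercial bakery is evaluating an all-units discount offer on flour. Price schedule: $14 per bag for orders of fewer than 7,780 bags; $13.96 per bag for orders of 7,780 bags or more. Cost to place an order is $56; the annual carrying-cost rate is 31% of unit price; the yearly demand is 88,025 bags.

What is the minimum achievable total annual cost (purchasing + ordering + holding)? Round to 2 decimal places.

$1,238,891.19

H₁ = 31%×$14 = $4.3400;  H₂ = 31%×$13.96 = $4.3276
EOQ₁ = √(2×88,025×56/4.3400) = 1,507.19  (< 7,780, feasible at tier 1)
EOQ₂ = √(2×88,025×56/4.3276) = 1,509.34  (< 7,780 → use Q = 7,780 at tier-2 price)
TC(tier 1 (EOQ₁), Q≈1,507.2) = $1,238,891.19
TC(tier 2, Q≈7,780.0) = $1,246,296.96
Minimum at tier 1 (EOQ₁): $1,238,891.19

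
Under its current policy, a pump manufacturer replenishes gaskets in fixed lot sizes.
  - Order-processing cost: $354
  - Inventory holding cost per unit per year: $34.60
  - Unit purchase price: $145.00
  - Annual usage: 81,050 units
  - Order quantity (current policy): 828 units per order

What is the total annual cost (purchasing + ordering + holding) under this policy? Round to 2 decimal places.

Ordering: D/Q × S = 81,050/828 × $354 = $34,651.81
Holding:  Q/2 × H = 828/2 × $34.6 = $14,324.40
Purchase cost = D·C = 81,050 × 145 = $11,752,250.00
Total = $34,651.81 + $14,324.40 + $11,752,250.00 = $11,801,226.21

$11,801,226.21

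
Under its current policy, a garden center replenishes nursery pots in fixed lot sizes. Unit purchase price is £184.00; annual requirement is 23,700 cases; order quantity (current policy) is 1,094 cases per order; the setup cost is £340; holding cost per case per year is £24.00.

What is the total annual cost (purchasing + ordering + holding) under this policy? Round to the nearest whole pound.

Annual ordering cost = (D/Q)·S = (23,700/1,094) × 340 = £7,365.63
Annual holding cost  = (Q/2)·H = (1,094/2) × 24 = £13,128.00
Purchase cost = D·C = 23,700 × 184 = £4,360,800.00
Total = £7,365.63 + £13,128.00 + £4,360,800.00 = £4,381,293.63

£4,381,294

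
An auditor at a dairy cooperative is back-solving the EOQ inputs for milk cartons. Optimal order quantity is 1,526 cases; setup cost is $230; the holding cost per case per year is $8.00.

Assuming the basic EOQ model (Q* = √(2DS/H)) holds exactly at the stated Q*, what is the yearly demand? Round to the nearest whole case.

Since Q* = (2DS/H)^½, squaring gives Q*²·H = 2DS.
D = Q²H / (2S) = 1,526² × 8 / (2 × 230) = 40,498.71

40,499 cases per year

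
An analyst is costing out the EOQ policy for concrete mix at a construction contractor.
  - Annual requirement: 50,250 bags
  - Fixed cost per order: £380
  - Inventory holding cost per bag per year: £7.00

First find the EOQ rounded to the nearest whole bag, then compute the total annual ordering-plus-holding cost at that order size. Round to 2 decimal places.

2DS/H = 2·50,250·380/7 = 5,455,714.29
EOQ = √5,455,714.29 ≈ 2,335.75 → Q = 2,336 bags
Orders/yr = 50,250/2,336 = 21.511; ordering cost = 21.511 × £380 = £8,174.23
Average inventory = 2,336/2 = 1168; holding cost = 1168 × £7 = £8,176.00
Total = £8,174.23 + £8,176.00 = £16,350.23

£16,350.23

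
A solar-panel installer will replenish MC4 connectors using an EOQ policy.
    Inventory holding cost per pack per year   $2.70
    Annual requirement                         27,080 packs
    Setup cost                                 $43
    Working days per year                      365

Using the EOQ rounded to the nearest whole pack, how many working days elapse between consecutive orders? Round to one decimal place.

12.5 days

Q* = √(2·D·S / H) = √(2·27,080·43 / 2.7) = √862,548.1 ≈ 928.73 → Q = 929 packs
Days between orders = 365 / (D/Q) = 365 / 29.150 ≈ 12.522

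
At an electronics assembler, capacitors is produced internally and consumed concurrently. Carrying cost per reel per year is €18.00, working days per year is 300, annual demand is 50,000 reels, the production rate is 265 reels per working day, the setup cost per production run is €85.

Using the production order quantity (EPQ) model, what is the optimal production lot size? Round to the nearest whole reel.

d = 50,000/300 = 166.6667 reels/day;  effective holding cost H(1 − d/p) = 18·(1 − 166.6667/265) = 6.67925
Q* = √(2DS / H_eff) = √(2·50,000·85 / 6.67925) ≈ 1,128.10

1,128 reels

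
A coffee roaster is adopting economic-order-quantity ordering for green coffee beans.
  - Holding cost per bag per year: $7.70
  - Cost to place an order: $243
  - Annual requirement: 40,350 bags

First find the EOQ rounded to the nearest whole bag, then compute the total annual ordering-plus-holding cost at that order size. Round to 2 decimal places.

EOQ = √(2DS/H) = √(2 × 40,350 × 243 / 7.7)
    = √(2,546,766.23) ≈ 1,595.86 → Q = 1,596 bags
Annual ordering cost = (D/Q)·S = (40,350/1,596) × 243 = $6,143.52
Annual holding cost  = (Q/2)·H = (1,596/2) × 7.7 = $6,144.60
Total = $6,143.52 + $6,144.60 = $12,288.12

$12,288.12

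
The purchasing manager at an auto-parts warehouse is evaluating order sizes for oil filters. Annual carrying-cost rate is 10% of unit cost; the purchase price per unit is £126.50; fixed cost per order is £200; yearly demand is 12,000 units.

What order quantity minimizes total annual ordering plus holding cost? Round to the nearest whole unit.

Carrying cost H = £126.5 × 10% = £12.6500/unit/yr
Q* = √(2·D·S / H) = √(2·12,000·200 / 12.65) = √379,446.6 ≈ 615.99

616 units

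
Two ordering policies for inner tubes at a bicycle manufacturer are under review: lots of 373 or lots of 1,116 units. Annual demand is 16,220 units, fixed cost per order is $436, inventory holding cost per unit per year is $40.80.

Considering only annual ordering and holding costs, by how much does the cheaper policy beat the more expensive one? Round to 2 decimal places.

$2,534.47

For each Q, cost = (D/Q)·S + (Q/2)·H.
TC(373) = (16,220/373)×436 + (373/2)×40.8 = $26,568.77
TC(1,116) = (16,220/1,116)×436 + (1,116/2)×40.8 = $29,103.25
|ΔTC| = |$26,568.77 − $29,103.25| = $2,534.47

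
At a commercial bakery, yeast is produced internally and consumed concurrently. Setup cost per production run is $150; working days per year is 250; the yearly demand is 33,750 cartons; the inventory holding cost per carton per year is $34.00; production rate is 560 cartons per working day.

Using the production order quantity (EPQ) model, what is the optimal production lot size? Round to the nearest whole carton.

Daily demand d = 33,750/250 = 135.000; p = 560; 1 − d/p = 0.75893
EPQ = √(2DS / (H(1 − d/p)))
    = √(2 × 33,750 × 150 / (34 × 0.75893)) ≈ 626.41

626 cartons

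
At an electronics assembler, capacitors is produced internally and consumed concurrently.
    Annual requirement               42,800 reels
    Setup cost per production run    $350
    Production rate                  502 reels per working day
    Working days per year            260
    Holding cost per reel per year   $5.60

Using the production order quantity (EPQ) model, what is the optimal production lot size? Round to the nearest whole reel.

d = 42,800/260 = 164.6154 reels/day;  effective holding cost H(1 − d/p) = 5.6·(1 − 164.6154/502) = 3.76365
Q* = √(2DS / H_eff) = √(2·42,800·350 / 3.76365) ≈ 2,821.41

2,821 reels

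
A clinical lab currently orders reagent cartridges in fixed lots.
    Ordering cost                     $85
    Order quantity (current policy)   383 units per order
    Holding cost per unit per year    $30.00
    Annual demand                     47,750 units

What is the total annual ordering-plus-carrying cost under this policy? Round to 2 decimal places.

$16,342.26

Orders/yr = 47,750/383 = 124.674; ordering cost = 124.674 × $85 = $10,597.26
Average inventory = 383/2 = 191.5; holding cost = 191.5 × $30 = $5,745.00
Total = $10,597.26 + $5,745.00 = $16,342.26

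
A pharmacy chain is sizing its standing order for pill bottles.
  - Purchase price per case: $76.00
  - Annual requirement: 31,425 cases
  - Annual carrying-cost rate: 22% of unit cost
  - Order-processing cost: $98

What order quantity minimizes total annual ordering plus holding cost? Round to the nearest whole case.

607 cases

H = i·C = 0.22 × $76 = $16.7200 per case-year
EOQ = √(2DS/H) = √(2 × 31,425 × 98 / 16.72)
    = √(368,379.19) ≈ 606.94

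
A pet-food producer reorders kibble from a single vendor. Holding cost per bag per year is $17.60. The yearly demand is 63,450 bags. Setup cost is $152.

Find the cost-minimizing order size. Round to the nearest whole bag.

Optimal lot size Q* = (2 × 63,450 × $152 / $17.6)^½ ≈ 1,046.88

1,047 bags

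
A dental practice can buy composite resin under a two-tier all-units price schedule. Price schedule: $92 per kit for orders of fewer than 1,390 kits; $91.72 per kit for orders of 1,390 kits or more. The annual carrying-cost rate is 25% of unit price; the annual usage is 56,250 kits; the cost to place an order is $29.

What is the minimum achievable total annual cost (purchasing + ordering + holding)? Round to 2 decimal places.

H₁ = 25%×$92 = $23.0000;  H₂ = 25%×$91.72 = $22.9300
EOQ₁ = √(2×56,250×29/23.0000) = 376.63  (< 1,390, feasible at tier 1)
EOQ₂ = √(2×56,250×29/22.9300) = 377.20  (< 1,390 → use Q = 1,390 at tier-2 price)
TC(tier 1 (EOQ₁), Q≈376.6) = $5,183,662.42
TC(tier 2, Q≈1,390.0) = $5,176,359.91
Minimum at tier 2: $5,176,359.91

$5,176,359.91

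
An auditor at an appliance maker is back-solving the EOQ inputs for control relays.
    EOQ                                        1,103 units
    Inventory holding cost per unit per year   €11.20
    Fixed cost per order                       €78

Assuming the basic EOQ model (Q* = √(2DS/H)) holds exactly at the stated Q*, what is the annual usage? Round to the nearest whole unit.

Since Q* = (2DS/H)^½, squaring gives Q*²·H = 2DS.
D = Q²H / (2S) = 1,103² × 11.2 / (2 × 78) = 87,346.29

87,346 units per year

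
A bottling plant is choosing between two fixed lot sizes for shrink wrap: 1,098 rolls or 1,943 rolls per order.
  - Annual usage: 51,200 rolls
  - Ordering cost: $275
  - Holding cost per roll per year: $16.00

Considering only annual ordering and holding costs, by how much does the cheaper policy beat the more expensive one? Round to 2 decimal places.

Annual cost at Q: ordering D·S/Q plus holding Q·H/2.
TC(1,098) = (51,200/1,098)×275 + (1,098/2)×16 = $21,607.32
TC(1,943) = (51,200/1,943)×275 + (1,943/2)×16 = $22,790.53
Lots of 1,098 are cheaper by $1,183.21.

$1,183.21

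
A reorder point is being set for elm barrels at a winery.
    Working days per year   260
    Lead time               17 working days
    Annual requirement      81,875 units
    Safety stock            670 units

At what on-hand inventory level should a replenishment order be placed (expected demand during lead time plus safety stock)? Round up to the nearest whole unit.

6,024 units

Daily demand d = 81,875 / 260 = 314.904 units/day
Demand during lead time = 314.904 × 17 = 5,353.37
Reorder point = 5,353.37 + 670 = 6,023.37 → round up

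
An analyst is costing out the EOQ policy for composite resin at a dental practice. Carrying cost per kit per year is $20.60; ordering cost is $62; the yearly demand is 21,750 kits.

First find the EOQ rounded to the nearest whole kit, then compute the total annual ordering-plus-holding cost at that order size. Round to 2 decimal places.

$7,453.74

Optimal lot size Q* = (2 × 21,750 × $62 / $20.6)^½ ≈ 361.83 → Q = 362 kits
Ordering: D/Q × S = 21,750/362 × $62 = $3,725.14
Holding:  Q/2 × H = 362/2 × $20.6 = $3,728.60
Total = $3,725.14 + $3,728.60 = $7,453.74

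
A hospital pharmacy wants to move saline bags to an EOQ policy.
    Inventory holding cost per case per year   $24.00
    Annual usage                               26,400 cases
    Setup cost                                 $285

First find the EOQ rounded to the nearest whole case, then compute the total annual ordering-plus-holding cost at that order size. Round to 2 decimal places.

$19,004.00

Optimal lot size Q* = (2 × 26,400 × $285 / $24)^½ ≈ 791.83 → Q = 792 cases
Orders/yr = 26,400/792 = 33.333; ordering cost = 33.333 × $285 = $9,500.00
Average inventory = 792/2 = 396; holding cost = 396 × $24 = $9,504.00
Total = $9,500.00 + $9,504.00 = $19,004.00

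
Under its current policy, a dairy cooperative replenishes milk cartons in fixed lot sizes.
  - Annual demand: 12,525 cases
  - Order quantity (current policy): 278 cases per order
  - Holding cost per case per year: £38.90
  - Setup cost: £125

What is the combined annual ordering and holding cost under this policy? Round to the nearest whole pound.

Ordering: D/Q × S = 12,525/278 × £125 = £5,631.74
Holding:  Q/2 × H = 278/2 × £38.9 = £5,407.10
Total = £5,631.74 + £5,407.10 = £11,038.84

£11,039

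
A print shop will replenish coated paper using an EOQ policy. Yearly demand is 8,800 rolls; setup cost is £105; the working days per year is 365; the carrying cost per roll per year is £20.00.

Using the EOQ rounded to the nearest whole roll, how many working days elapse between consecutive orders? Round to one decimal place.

Q* = √(2·D·S / H) = √(2·8,800·105 / 20) = √92,400.0 ≈ 303.97 → Q = 304 rolls
T = Q/D × 365 days = 304/8,800 × 365 = 12.609 days

12.6 days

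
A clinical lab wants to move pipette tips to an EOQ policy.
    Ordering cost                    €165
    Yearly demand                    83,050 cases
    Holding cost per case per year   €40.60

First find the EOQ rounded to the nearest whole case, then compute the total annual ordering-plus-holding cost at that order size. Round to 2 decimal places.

€33,357.22

2DS/H = 2·83,050·165/40.6 = 675,036.95
EOQ = √675,036.95 ≈ 821.61 → Q = 822 cases
Annual ordering cost = (D/Q)·S = (83,050/822) × 165 = €16,670.62
Annual holding cost  = (Q/2)·H = (822/2) × 40.6 = €16,686.60
Total = €16,670.62 + €16,686.60 = €33,357.22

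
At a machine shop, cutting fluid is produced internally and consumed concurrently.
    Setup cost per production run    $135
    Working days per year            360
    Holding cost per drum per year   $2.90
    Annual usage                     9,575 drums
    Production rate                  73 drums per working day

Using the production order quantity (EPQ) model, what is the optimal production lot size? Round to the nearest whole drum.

1,184 drums

Daily demand d = 9,575/360 = 26.597; p = 73; 1 − d/p = 0.63565
EPQ = √(2DS / (H(1 − d/p)))
    = √(2 × 9,575 × 135 / (2.9 × 0.63565)) ≈ 1,184.25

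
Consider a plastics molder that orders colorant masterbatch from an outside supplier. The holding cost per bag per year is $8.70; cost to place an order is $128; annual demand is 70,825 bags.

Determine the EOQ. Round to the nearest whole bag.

Q* = √(2·D·S / H) = √(2·70,825·128 / 8.7) = √2,084,046.0 ≈ 1,443.62

1,444 bags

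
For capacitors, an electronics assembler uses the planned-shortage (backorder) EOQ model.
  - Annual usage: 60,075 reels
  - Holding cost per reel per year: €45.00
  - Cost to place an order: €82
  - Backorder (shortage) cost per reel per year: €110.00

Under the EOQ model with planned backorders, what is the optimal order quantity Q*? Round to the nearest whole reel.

555 reels

Q* = √(2DS/H) · √((H + b)/b)
   = √(2 × 60,075 × 82 / 45) · √((45 + 110) / 110)
   = 467.910 × 1.1871 ≈ 555.43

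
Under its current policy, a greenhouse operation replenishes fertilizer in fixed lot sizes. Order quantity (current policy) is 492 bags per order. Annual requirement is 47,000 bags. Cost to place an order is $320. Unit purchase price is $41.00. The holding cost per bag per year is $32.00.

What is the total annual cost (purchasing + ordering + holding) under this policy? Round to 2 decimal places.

$1,965,441.11

Orders/yr = 47,000/492 = 95.528; ordering cost = 95.528 × $320 = $30,569.11
Average inventory = 492/2 = 246; holding cost = 246 × $32 = $7,872.00
Purchase cost = D·C = 47,000 × 41 = $1,927,000.00
Total = $30,569.11 + $7,872.00 + $1,927,000.00 = $1,965,441.11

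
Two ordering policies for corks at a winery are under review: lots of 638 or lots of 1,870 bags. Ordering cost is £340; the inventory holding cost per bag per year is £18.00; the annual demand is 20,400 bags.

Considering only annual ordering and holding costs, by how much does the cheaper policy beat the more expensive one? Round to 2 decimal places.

£3,925.62

For each Q, cost = (D/Q)·S + (Q/2)·H.
TC(638) = (20,400/638)×340 + (638/2)×18 = £16,613.47
TC(1,870) = (20,400/1,870)×340 + (1,870/2)×18 = £20,539.09
|ΔTC| = |£16,613.47 − £20,539.09| = £3,925.62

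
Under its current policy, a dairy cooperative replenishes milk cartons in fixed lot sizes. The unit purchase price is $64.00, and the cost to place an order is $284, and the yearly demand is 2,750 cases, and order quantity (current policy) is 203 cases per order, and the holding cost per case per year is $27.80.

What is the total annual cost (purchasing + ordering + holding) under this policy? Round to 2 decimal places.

$182,668.99

Orders/yr = 2,750/203 = 13.547; ordering cost = 13.547 × $284 = $3,847.29
Average inventory = 203/2 = 101.5; holding cost = 101.5 × $27.8 = $2,821.70
Purchase cost = D·C = 2,750 × 64 = $176,000.00
Total = $3,847.29 + $2,821.70 + $176,000.00 = $182,668.99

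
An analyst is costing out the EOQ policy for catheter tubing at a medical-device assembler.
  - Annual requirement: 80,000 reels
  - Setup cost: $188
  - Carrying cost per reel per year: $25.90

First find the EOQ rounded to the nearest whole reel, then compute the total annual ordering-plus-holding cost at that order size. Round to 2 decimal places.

Q* = √(2·D·S / H) = √(2·80,000·188 / 25.9) = √1,161,390.0 ≈ 1,077.68 → Q = 1,078 reels
Orders/yr = 80,000/1,078 = 74.212; ordering cost = 74.212 × $188 = $13,951.76
Average inventory = 1,078/2 = 539; holding cost = 539 × $25.9 = $13,960.10
Total = $13,951.76 + $13,960.10 = $27,911.86

$27,911.86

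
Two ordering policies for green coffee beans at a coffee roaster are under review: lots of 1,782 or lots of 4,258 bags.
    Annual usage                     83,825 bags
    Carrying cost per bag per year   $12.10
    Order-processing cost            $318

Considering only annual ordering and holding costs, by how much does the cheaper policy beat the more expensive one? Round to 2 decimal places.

$6,281.43

For each Q, cost = (D/Q)·S + (Q/2)·H.
TC(1,782) = (83,825/1,782)×318 + (1,782/2)×12.1 = $25,739.77
TC(4,258) = (83,825/4,258)×318 + (4,258/2)×12.1 = $32,021.20
|ΔTC| = |$25,739.77 − $32,021.20| = $6,281.43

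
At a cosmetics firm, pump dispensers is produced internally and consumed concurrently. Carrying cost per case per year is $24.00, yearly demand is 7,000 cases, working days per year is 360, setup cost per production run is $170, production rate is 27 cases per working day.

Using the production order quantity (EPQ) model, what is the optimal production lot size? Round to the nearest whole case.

595 cases

Daily demand d = 7,000/360 = 19.444; p = 27; 1 − d/p = 0.27984
EPQ = √(2DS / (H(1 − d/p)))
    = √(2 × 7,000 × 170 / (24 × 0.27984)) ≈ 595.29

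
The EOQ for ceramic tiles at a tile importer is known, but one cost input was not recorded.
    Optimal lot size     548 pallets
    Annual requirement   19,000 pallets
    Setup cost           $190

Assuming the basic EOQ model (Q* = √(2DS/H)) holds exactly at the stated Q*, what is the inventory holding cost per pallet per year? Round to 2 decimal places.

EOQ relation: Q² = 2DS/H, so rearrange for the unknown.
H = 2DS / Q² = 2 × 19,000 × 190 / 548² = 24.0423

$24.04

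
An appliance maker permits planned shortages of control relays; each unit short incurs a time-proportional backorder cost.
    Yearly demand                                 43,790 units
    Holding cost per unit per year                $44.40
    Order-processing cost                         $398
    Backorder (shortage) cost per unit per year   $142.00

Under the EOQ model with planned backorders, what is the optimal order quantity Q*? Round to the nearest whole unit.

Basic EOQ = √(2·43,790·398/44.4) = 886.038
Backorder adjustment √((H+b)/b) = √((44.4+142)/142) = 1.1457
Q* = 886.038 × 1.1457 ≈ 1,015.15

1,015 units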